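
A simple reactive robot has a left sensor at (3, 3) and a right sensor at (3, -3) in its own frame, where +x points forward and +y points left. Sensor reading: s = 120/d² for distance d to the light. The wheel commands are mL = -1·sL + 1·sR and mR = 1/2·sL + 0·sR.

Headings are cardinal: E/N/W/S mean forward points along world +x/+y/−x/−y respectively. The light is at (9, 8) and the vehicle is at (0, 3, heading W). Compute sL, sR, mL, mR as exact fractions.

left sensor world pos  = (-3, 0); dL² = 208
right sensor world pos = (-3, 6); dR² = 148
sL = 120/208 = 15/26
sR = 120/148 = 30/37
mL = -1·sL + 1·sR = 225/962
mR = 1/2·sL + 0·sR = 15/52

15/26 30/37 225/962 15/52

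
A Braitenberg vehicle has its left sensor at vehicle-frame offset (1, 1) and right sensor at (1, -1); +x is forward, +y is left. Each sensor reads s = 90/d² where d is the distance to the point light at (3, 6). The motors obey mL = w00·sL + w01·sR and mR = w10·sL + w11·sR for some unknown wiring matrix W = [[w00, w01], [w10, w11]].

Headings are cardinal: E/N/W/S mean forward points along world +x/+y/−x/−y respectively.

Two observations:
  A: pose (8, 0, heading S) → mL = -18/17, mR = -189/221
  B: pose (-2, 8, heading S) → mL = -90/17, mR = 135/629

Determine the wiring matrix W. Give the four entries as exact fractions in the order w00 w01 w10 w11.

-1 0 1/2 -1

obs A: pose=(8,0,S) → sL=18/17, sR=18/13, mL=-18/17, mR=-189/221
obs B: pose=(-2,8,S) → sL=90/17, sR=90/37, mL=-90/17, mR=135/629
sensor matrix S = [[18/17, 18/13], [90/17, 90/37]]; det S = -38880/8177
solve [mL_A; mL_B] = S·[w00; w01] and [mR_A; mR_B] = S·[w10; w11]:
  w00 = -1, w01 = 0, w10 = 1/2, w11 = -1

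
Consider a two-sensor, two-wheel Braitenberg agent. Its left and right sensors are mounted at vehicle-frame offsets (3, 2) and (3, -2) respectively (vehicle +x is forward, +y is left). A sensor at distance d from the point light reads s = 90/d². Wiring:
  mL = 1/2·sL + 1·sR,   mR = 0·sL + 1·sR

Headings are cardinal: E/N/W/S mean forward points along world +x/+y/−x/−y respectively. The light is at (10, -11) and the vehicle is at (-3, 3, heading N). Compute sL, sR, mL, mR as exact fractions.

left sensor world pos  = (-5, 6); dL² = 514
right sensor world pos = (-1, 6); dR² = 410
sL = 90/514 = 45/257
sR = 90/410 = 9/41
mL = 1/2·sL + 1·sR = 6471/21074
mR = 0·sL + 1·sR = 9/41

45/257 9/41 6471/21074 9/41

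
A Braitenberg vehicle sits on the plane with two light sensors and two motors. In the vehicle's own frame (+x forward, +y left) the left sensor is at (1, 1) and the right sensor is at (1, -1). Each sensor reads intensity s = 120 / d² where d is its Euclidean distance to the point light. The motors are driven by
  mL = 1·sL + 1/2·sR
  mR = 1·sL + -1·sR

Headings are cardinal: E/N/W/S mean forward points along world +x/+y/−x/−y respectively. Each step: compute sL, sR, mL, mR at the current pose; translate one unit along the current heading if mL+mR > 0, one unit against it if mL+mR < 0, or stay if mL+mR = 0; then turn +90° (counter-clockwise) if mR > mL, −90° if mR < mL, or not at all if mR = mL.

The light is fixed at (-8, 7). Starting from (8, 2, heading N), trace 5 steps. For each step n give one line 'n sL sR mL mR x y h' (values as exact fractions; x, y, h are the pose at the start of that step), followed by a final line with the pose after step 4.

n=0: pose=(8,2,N); sL=120/241, sR=24/61; mL=10212/14701, mR=1536/14701; mL+mR=11748/14701 → advance +1; mR−mL=-36/61 → turn -1·90°
n=1: pose=(8,3,E); sL=60/149, sR=60/157; mL=13890/23393, mR=480/23393; mL+mR=14370/23393 → advance +1; mR−mL=-90/157 → turn -1·90°
n=2: pose=(9,3,S); sL=120/349, sR=120/281; mL=54660/98069, mR=-8160/98069; mL+mR=46500/98069 → advance +1; mR−mL=-180/281 → turn -1·90°
n=3: pose=(9,2,W); sL=30/73, sR=15/34; mL=3135/4964, mR=-75/2482; mL+mR=2985/4964 → advance +1; mR−mL=-45/68 → turn -1·90°
n=4: pose=(8,2,N); sL=120/241, sR=24/61; mL=10212/14701, mR=1536/14701; mL+mR=11748/14701 → advance +1; mR−mL=-36/61 → turn -1·90°

0 120/241 24/61 10212/14701 1536/14701 8 2 N
1 60/149 60/157 13890/23393 480/23393 8 3 E
2 120/349 120/281 54660/98069 -8160/98069 9 3 S
3 30/73 15/34 3135/4964 -75/2482 9 2 W
4 120/241 24/61 10212/14701 1536/14701 8 2 N
final 8 3 E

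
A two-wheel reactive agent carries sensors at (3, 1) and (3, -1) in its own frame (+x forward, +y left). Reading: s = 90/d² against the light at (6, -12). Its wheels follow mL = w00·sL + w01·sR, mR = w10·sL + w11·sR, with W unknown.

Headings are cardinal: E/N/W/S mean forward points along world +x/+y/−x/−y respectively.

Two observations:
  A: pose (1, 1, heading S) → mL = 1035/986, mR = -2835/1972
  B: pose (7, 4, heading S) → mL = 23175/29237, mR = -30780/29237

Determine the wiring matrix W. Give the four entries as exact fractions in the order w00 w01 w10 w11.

1/2 1 -1 -1

obs A: pose=(1,1,S) → sL=45/58, sR=45/68, mL=1035/986, mR=-2835/1972
obs B: pose=(7,4,S) → sL=90/173, sR=90/169, mL=23175/29237, mR=-30780/29237
sensor matrix S = [[45/58, 45/68], [90/173, 90/169]]; det S = 1986525/28827682
solve [mL_A; mL_B] = S·[w00; w01] and [mR_A; mR_B] = S·[w10; w11]:
  w00 = 1/2, w01 = 1, w10 = -1, w11 = -1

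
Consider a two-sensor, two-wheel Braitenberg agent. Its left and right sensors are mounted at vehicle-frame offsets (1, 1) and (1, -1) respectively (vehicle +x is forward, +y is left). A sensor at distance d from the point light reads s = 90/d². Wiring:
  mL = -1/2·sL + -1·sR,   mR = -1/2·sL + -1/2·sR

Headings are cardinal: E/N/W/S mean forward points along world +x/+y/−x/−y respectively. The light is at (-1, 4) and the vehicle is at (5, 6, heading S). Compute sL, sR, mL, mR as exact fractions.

9/5 45/13 -567/130 -171/65

left sensor world pos  = (6, 5); dL² = 50
right sensor world pos = (4, 5); dR² = 26
sL = 90/50 = 9/5
sR = 90/26 = 45/13
mL = -1/2·sL + -1·sR = -567/130
mR = -1/2·sL + -1/2·sR = -171/65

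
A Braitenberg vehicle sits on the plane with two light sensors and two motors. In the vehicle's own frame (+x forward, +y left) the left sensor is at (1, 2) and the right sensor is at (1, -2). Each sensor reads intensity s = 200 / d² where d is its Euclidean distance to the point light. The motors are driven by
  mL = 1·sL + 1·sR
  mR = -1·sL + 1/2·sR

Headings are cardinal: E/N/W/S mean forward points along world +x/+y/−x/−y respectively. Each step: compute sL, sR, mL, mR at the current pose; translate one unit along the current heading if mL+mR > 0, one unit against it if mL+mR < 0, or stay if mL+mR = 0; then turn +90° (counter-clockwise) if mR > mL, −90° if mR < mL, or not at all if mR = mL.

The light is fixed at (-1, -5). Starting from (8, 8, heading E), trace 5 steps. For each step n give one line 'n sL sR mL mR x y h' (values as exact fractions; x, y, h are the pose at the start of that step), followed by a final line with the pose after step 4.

n=0: pose=(8,8,E); sL=8/13, sR=200/221; mL=336/221, mR=-36/221; mL+mR=300/221 → advance +1; mR−mL=-372/221 → turn -1·90°
n=1: pose=(9,8,S); sL=25/36, sR=25/26; mL=775/468, mR=-25/117; mL+mR=75/52 → advance +1; mR−mL=-875/468 → turn -1·90°
n=2: pose=(9,7,W); sL=200/181, sR=200/277; mL=91600/50137, mR=-37300/50137; mL+mR=300/277 → advance +1; mR−mL=-128900/50137 → turn -1·90°
n=3: pose=(8,7,N); sL=100/109, sR=20/29; mL=5080/3161, mR=-1810/3161; mL+mR=30/29 → advance +1; mR−mL=-6890/3161 → turn -1·90°
n=4: pose=(8,8,E); sL=8/13, sR=200/221; mL=336/221, mR=-36/221; mL+mR=300/221 → advance +1; mR−mL=-372/221 → turn -1·90°

0 8/13 200/221 336/221 -36/221 8 8 E
1 25/36 25/26 775/468 -25/117 9 8 S
2 200/181 200/277 91600/50137 -37300/50137 9 7 W
3 100/109 20/29 5080/3161 -1810/3161 8 7 N
4 8/13 200/221 336/221 -36/221 8 8 E
final 9 8 S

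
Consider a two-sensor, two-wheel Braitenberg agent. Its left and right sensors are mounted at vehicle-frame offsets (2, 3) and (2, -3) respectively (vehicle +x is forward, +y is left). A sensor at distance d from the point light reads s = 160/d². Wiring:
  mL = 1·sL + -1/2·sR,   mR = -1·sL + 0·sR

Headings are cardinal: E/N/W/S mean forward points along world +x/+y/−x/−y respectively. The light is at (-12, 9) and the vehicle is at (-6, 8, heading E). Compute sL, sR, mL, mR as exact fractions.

left sensor world pos  = (-4, 11); dL² = 68
right sensor world pos = (-4, 5); dR² = 80
sL = 160/68 = 40/17
sR = 160/80 = 2
mL = 1·sL + -1/2·sR = 23/17
mR = -1·sL + 0·sR = -40/17

40/17 2 23/17 -40/17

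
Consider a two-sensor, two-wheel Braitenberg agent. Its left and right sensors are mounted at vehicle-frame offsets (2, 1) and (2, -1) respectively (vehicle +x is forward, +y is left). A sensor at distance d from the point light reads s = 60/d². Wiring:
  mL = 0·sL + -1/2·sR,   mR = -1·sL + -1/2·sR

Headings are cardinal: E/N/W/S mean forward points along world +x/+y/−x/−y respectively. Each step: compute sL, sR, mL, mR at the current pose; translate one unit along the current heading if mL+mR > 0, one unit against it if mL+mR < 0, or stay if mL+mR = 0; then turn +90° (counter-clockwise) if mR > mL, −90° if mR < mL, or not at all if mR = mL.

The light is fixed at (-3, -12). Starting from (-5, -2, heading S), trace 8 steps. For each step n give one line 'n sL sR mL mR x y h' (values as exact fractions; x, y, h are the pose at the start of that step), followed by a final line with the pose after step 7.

n=0: pose=(-5,-2,S); sL=12/13, sR=60/73; mL=-30/73, mR=-1266/949; mL+mR=-1656/949 → advance -1; mR−mL=-12/13 → turn -1·90°
n=1: pose=(-5,-1,W); sL=15/29, sR=3/8; mL=-3/16, mR=-327/464; mL+mR=-207/232 → advance -1; mR−mL=-15/29 → turn -1·90°
n=2: pose=(-4,-1,N); sL=60/173, sR=60/169; mL=-30/169, mR=-15330/29237; mL+mR=-20520/29237 → advance -1; mR−mL=-60/173 → turn -1·90°
n=3: pose=(-4,-2,E); sL=30/61, sR=30/41; mL=-15/41, mR=-2145/2501; mL+mR=-3060/2501 → advance -1; mR−mL=-30/61 → turn -1·90°
n=4: pose=(-5,-2,S); sL=12/13, sR=60/73; mL=-30/73, mR=-1266/949; mL+mR=-1656/949 → advance -1; mR−mL=-12/13 → turn -1·90°
n=5: pose=(-5,-1,W); sL=15/29, sR=3/8; mL=-3/16, mR=-327/464; mL+mR=-207/232 → advance -1; mR−mL=-15/29 → turn -1·90°
n=6: pose=(-4,-1,N); sL=60/173, sR=60/169; mL=-30/169, mR=-15330/29237; mL+mR=-20520/29237 → advance -1; mR−mL=-60/173 → turn -1·90°
n=7: pose=(-4,-2,E); sL=30/61, sR=30/41; mL=-15/41, mR=-2145/2501; mL+mR=-3060/2501 → advance -1; mR−mL=-30/61 → turn -1·90°

0 12/13 60/73 -30/73 -1266/949 -5 -2 S
1 15/29 3/8 -3/16 -327/464 -5 -1 W
2 60/173 60/169 -30/169 -15330/29237 -4 -1 N
3 30/61 30/41 -15/41 -2145/2501 -4 -2 E
4 12/13 60/73 -30/73 -1266/949 -5 -2 S
5 15/29 3/8 -3/16 -327/464 -5 -1 W
6 60/173 60/169 -30/169 -15330/29237 -4 -1 N
7 30/61 30/41 -15/41 -2145/2501 -4 -2 E
final -5 -2 S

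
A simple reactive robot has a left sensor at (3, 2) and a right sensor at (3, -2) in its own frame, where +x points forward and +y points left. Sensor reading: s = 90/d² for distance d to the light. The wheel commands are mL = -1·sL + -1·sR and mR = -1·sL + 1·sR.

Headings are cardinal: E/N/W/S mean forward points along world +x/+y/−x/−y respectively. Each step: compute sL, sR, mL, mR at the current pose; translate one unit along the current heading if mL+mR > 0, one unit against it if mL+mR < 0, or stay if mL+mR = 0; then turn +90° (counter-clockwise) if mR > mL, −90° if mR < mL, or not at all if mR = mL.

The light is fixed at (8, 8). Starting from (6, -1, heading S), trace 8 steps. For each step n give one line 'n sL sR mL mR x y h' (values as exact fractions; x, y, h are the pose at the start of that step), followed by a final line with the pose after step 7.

0 5/8 9/16 -19/16 -1/16 6 -1 S
1 90/37 90/101 -12420/3737 -5760/3737 6 0 E
2 9/5 45/13 -342/65 108/65 5 0 N
3 90/157 18/17 -4356/2669 1296/2669 5 -1 W
4 5/8 9/16 -19/16 -1/16 6 -1 S
5 90/37 90/101 -12420/3737 -5760/3737 6 0 E
6 9/5 45/13 -342/65 108/65 5 0 N
7 90/157 18/17 -4356/2669 1296/2669 5 -1 W
final 6 -1 S

n=0: pose=(6,-1,S); sL=5/8, sR=9/16; mL=-19/16, mR=-1/16; mL+mR=-5/4 → advance -1; mR−mL=9/8 → turn +1·90°
n=1: pose=(6,0,E); sL=90/37, sR=90/101; mL=-12420/3737, mR=-5760/3737; mL+mR=-180/37 → advance -1; mR−mL=180/101 → turn +1·90°
n=2: pose=(5,0,N); sL=9/5, sR=45/13; mL=-342/65, mR=108/65; mL+mR=-18/5 → advance -1; mR−mL=90/13 → turn +1·90°
n=3: pose=(5,-1,W); sL=90/157, sR=18/17; mL=-4356/2669, mR=1296/2669; mL+mR=-180/157 → advance -1; mR−mL=36/17 → turn +1·90°
n=4: pose=(6,-1,S); sL=5/8, sR=9/16; mL=-19/16, mR=-1/16; mL+mR=-5/4 → advance -1; mR−mL=9/8 → turn +1·90°
n=5: pose=(6,0,E); sL=90/37, sR=90/101; mL=-12420/3737, mR=-5760/3737; mL+mR=-180/37 → advance -1; mR−mL=180/101 → turn +1·90°
n=6: pose=(5,0,N); sL=9/5, sR=45/13; mL=-342/65, mR=108/65; mL+mR=-18/5 → advance -1; mR−mL=90/13 → turn +1·90°
n=7: pose=(5,-1,W); sL=90/157, sR=18/17; mL=-4356/2669, mR=1296/2669; mL+mR=-180/157 → advance -1; mR−mL=36/17 → turn +1·90°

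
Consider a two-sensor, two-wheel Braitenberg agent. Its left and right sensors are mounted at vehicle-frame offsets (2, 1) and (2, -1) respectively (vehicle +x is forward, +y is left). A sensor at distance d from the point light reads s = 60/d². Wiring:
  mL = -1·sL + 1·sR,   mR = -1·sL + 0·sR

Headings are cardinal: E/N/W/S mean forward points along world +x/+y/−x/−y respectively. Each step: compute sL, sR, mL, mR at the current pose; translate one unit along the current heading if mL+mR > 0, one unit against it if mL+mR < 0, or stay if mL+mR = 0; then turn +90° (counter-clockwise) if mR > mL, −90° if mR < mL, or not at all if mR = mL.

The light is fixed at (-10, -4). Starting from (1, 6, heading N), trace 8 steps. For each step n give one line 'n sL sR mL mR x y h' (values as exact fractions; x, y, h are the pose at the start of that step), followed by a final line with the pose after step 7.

n=0: pose=(1,6,N); sL=15/61, sR=5/24; mL=-55/1464, mR=-15/61; mL+mR=-415/1464 → advance -1; mR−mL=-5/24 → turn -1·90°
n=1: pose=(1,5,E); sL=60/269, sR=60/233; mL=2160/62677, mR=-60/269; mL+mR=-11820/62677 → advance -1; mR−mL=-60/233 → turn -1·90°
n=2: pose=(0,5,S); sL=6/17, sR=6/13; mL=24/221, mR=-6/17; mL+mR=-54/221 → advance -1; mR−mL=-6/13 → turn -1·90°
n=3: pose=(0,6,W); sL=12/29, sR=12/37; mL=-96/1073, mR=-12/29; mL+mR=-540/1073 → advance -1; mR−mL=-12/37 → turn -1·90°
n=4: pose=(1,6,N); sL=15/61, sR=5/24; mL=-55/1464, mR=-15/61; mL+mR=-415/1464 → advance -1; mR−mL=-5/24 → turn -1·90°
n=5: pose=(1,5,E); sL=60/269, sR=60/233; mL=2160/62677, mR=-60/269; mL+mR=-11820/62677 → advance -1; mR−mL=-60/233 → turn -1·90°
n=6: pose=(0,5,S); sL=6/17, sR=6/13; mL=24/221, mR=-6/17; mL+mR=-54/221 → advance -1; mR−mL=-6/13 → turn -1·90°
n=7: pose=(0,6,W); sL=12/29, sR=12/37; mL=-96/1073, mR=-12/29; mL+mR=-540/1073 → advance -1; mR−mL=-12/37 → turn -1·90°

0 15/61 5/24 -55/1464 -15/61 1 6 N
1 60/269 60/233 2160/62677 -60/269 1 5 E
2 6/17 6/13 24/221 -6/17 0 5 S
3 12/29 12/37 -96/1073 -12/29 0 6 W
4 15/61 5/24 -55/1464 -15/61 1 6 N
5 60/269 60/233 2160/62677 -60/269 1 5 E
6 6/17 6/13 24/221 -6/17 0 5 S
7 12/29 12/37 -96/1073 -12/29 0 6 W
final 1 6 N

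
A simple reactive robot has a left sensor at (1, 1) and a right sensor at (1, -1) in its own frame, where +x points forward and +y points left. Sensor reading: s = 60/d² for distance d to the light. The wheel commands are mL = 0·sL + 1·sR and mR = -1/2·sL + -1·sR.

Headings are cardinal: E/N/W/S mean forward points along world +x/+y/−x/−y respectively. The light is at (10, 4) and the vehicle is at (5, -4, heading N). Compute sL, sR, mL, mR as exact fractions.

left sensor world pos  = (4, -3); dL² = 85
right sensor world pos = (6, -3); dR² = 65
sL = 60/85 = 12/17
sR = 60/65 = 12/13
mL = 0·sL + 1·sR = 12/13
mR = -1/2·sL + -1·sR = -282/221

12/17 12/13 12/13 -282/221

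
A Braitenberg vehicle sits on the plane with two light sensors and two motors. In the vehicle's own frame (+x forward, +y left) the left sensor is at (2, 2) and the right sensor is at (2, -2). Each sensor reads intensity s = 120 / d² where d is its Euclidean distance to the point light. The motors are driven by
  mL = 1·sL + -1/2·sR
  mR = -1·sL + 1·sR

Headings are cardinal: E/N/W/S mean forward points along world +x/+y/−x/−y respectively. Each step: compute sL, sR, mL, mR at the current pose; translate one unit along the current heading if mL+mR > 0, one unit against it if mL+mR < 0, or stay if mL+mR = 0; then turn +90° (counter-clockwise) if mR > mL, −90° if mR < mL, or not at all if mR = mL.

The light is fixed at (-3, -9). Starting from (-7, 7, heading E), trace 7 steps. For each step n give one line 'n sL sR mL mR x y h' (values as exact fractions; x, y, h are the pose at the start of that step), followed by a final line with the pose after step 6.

n=0: pose=(-7,7,E); sL=15/41, sR=3/5; mL=27/410, mR=48/205; mL+mR=3/10 → advance +1; mR−mL=69/410 → turn +1·90°
n=1: pose=(-6,7,N); sL=120/349, sR=24/65; mL=3612/22685, mR=576/22685; mL+mR=12/65 → advance +1; mR−mL=-3036/22685 → turn -1·90°
n=2: pose=(-6,8,E); sL=60/181, sR=60/113; mL=1350/20453, mR=4080/20453; mL+mR=30/113 → advance +1; mR−mL=2730/20453 → turn +1·90°
n=3: pose=(-5,8,N); sL=120/377, sR=120/361; mL=20700/136097, mR=1920/136097; mL+mR=60/361 → advance +1; mR−mL=-18780/136097 → turn -1·90°
n=4: pose=(-5,9,E); sL=3/10, sR=15/32; mL=21/320, mR=27/160; mL+mR=15/64 → advance +1; mR−mL=33/320 → turn +1·90°
n=5: pose=(-4,9,N); sL=120/409, sR=120/401; mL=23580/164009, mR=960/164009; mL+mR=60/401 → advance +1; mR−mL=-22620/164009 → turn -1·90°
n=6: pose=(-4,10,E); sL=60/221, sR=12/29; mL=414/6409, mR=912/6409; mL+mR=6/29 → advance +1; mR−mL=498/6409 → turn +1·90°

0 15/41 3/5 27/410 48/205 -7 7 E
1 120/349 24/65 3612/22685 576/22685 -6 7 N
2 60/181 60/113 1350/20453 4080/20453 -6 8 E
3 120/377 120/361 20700/136097 1920/136097 -5 8 N
4 3/10 15/32 21/320 27/160 -5 9 E
5 120/409 120/401 23580/164009 960/164009 -4 9 N
6 60/221 12/29 414/6409 912/6409 -4 10 E
final -3 10 N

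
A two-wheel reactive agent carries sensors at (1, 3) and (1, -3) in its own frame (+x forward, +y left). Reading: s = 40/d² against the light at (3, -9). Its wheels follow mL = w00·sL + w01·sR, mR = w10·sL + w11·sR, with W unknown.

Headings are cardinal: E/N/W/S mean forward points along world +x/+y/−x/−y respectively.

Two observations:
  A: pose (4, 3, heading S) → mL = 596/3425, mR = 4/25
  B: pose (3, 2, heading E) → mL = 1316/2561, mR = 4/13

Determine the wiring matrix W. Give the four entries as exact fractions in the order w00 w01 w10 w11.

-1/2 1 0 1/2

obs A: pose=(4,3,S) → sL=40/137, sR=8/25, mL=596/3425, mR=4/25
obs B: pose=(3,2,E) → sL=40/197, sR=8/13, mL=1316/2561, mR=4/13
sensor matrix S = [[40/137, 8/25], [40/197, 8/13]]; det S = 201216/1754285
solve [mL_A; mL_B] = S·[w00; w01] and [mR_A; mR_B] = S·[w10; w11]:
  w00 = -1/2, w01 = 1, w10 = 0, w11 = 1/2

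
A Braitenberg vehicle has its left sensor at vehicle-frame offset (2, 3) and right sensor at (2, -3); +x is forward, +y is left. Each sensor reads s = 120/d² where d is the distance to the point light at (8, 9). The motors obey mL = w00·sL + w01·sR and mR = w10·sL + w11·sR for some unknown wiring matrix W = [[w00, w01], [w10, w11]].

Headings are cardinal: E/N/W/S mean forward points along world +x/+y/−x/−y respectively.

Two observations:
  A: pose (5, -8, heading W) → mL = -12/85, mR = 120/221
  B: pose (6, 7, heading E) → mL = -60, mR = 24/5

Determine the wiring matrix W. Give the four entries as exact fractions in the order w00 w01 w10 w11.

-1/2 0 0 1

obs A: pose=(5,-8,W) → sL=24/85, sR=120/221, mL=-12/85, mR=120/221
obs B: pose=(6,7,E) → sL=120, sR=24/5, mL=-60, mR=24/5
sensor matrix S = [[24/85, 120/221], [120, 24/5]]; det S = -20736/325
solve [mL_A; mL_B] = S·[w00; w01] and [mR_A; mR_B] = S·[w10; w11]:
  w00 = -1/2, w01 = 0, w10 = 0, w11 = 1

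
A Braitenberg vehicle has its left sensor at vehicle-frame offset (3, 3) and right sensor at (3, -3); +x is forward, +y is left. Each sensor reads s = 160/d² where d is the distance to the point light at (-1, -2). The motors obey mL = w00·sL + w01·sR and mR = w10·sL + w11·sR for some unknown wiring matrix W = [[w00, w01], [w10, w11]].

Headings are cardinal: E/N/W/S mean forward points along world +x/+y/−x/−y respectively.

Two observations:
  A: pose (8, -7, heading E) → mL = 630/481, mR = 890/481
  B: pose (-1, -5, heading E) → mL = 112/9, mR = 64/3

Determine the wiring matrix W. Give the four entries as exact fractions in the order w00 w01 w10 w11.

1/2 1 1 1

obs A: pose=(8,-7,E) → sL=40/37, sR=10/13, mL=630/481, mR=890/481
obs B: pose=(-1,-5,E) → sL=160/9, sR=32/9, mL=112/9, mR=64/3
sensor matrix S = [[40/37, 10/13], [160/9, 32/9]]; det S = -42560/4329
solve [mL_A; mL_B] = S·[w00; w01] and [mR_A; mR_B] = S·[w10; w11]:
  w00 = 1/2, w01 = 1, w10 = 1, w11 = 1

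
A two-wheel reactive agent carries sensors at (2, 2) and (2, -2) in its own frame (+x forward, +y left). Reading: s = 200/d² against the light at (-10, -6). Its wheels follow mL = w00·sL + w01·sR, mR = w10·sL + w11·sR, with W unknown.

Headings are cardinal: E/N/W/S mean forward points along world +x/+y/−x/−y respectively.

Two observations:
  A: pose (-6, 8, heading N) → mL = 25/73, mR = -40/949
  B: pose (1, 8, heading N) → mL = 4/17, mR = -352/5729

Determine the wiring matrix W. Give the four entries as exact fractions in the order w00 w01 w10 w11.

obs A: pose=(-6,8,N) → sL=10/13, sR=50/73, mL=25/73, mR=-40/949
obs B: pose=(1,8,N) → sL=200/337, sR=8/17, mL=4/17, mR=-352/5729
sensor matrix S = [[10/13, 50/73], [200/337, 8/17]]; det S = -241920/5436821
solve [mL_A; mL_B] = S·[w00; w01] and [mR_A; mR_B] = S·[w10; w11]:
  w00 = 0, w01 = 1/2, w10 = -1/2, w11 = 1/2

0 1/2 -1/2 1/2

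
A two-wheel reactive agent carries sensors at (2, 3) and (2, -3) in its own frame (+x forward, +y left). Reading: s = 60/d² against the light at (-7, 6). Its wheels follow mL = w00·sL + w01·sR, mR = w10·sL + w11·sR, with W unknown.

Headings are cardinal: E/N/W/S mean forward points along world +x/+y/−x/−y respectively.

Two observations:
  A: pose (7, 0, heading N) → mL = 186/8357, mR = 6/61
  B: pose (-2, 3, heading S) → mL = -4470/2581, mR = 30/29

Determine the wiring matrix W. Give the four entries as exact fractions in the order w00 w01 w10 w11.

1/2 -1 0 1/2

obs A: pose=(7,0,N) → sL=60/137, sR=12/61, mL=186/8357, mR=6/61
obs B: pose=(-2,3,S) → sL=60/89, sR=60/29, mL=-4470/2581, mR=30/29
sensor matrix S = [[60/137, 12/61], [60/89, 60/29]]; det S = 16683840/21569417
solve [mL_A; mL_B] = S·[w00; w01] and [mR_A; mR_B] = S·[w10; w11]:
  w00 = 1/2, w01 = -1, w10 = 0, w11 = 1/2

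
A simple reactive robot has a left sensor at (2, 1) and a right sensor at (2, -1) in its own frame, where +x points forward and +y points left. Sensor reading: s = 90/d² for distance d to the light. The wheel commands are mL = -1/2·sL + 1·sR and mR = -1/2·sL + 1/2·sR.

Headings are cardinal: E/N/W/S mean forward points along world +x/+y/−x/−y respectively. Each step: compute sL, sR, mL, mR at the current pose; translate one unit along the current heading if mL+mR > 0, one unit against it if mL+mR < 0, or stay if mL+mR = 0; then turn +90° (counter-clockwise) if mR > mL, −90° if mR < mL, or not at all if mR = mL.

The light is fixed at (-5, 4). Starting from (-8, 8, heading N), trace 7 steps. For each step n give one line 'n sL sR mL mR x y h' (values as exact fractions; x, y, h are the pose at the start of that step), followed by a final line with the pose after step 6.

0 45/26 9/4 18/13 27/104 -8 8 N
1 90/37 90/17 2565/629 900/629 -8 9 E
2 9 5 1/2 -2 -7 9 S
3 90/41 18/13 153/533 -216/533 -7 10 W
4 45/34 45/32 405/544 45/1088 -6 10 N
5 18/13 90/37 837/481 252/481 -6 11 E
6 45/13 45/13 45/26 0 -5 11 S
final -5 10 W

n=0: pose=(-8,8,N); sL=45/26, sR=9/4; mL=18/13, mR=27/104; mL+mR=171/104 → advance +1; mR−mL=-9/8 → turn -1·90°
n=1: pose=(-8,9,E); sL=90/37, sR=90/17; mL=2565/629, mR=900/629; mL+mR=3465/629 → advance +1; mR−mL=-45/17 → turn -1·90°
n=2: pose=(-7,9,S); sL=9, sR=5; mL=1/2, mR=-2; mL+mR=-3/2 → advance -1; mR−mL=-5/2 → turn -1·90°
n=3: pose=(-7,10,W); sL=90/41, sR=18/13; mL=153/533, mR=-216/533; mL+mR=-63/533 → advance -1; mR−mL=-9/13 → turn -1·90°
n=4: pose=(-6,10,N); sL=45/34, sR=45/32; mL=405/544, mR=45/1088; mL+mR=855/1088 → advance +1; mR−mL=-45/64 → turn -1·90°
n=5: pose=(-6,11,E); sL=18/13, sR=90/37; mL=837/481, mR=252/481; mL+mR=1089/481 → advance +1; mR−mL=-45/37 → turn -1·90°
n=6: pose=(-5,11,S); sL=45/13, sR=45/13; mL=45/26, mR=0; mL+mR=45/26 → advance +1; mR−mL=-45/26 → turn -1·90°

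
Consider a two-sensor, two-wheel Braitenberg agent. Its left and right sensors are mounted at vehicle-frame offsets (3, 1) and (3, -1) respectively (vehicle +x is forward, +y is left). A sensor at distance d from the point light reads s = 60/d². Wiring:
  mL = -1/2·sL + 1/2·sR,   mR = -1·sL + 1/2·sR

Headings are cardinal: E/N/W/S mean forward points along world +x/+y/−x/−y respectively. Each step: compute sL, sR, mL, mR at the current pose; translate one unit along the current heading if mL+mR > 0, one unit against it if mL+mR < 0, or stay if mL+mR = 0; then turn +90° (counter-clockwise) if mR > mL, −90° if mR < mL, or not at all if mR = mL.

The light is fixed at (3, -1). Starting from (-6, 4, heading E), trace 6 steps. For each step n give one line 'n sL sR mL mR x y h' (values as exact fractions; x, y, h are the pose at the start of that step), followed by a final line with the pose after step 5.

0 5/6 15/13 25/156 -10/39 -6 4 E
1 12/17 12/25 -48/425 -198/425 -7 4 S
2 30/97 30/109 -180/10573 -1815/10573 -7 5 W
3 60/181 12/29 216/5249 -654/5249 -6 5 N
4 5/6 15/13 25/156 -10/39 -6 4 E
5 12/17 12/25 -48/425 -198/425 -7 4 S
final -7 5 W

n=0: pose=(-6,4,E); sL=5/6, sR=15/13; mL=25/156, mR=-10/39; mL+mR=-5/52 → advance -1; mR−mL=-5/12 → turn -1·90°
n=1: pose=(-7,4,S); sL=12/17, sR=12/25; mL=-48/425, mR=-198/425; mL+mR=-246/425 → advance -1; mR−mL=-6/17 → turn -1·90°
n=2: pose=(-7,5,W); sL=30/97, sR=30/109; mL=-180/10573, mR=-1815/10573; mL+mR=-1995/10573 → advance -1; mR−mL=-15/97 → turn -1·90°
n=3: pose=(-6,5,N); sL=60/181, sR=12/29; mL=216/5249, mR=-654/5249; mL+mR=-438/5249 → advance -1; mR−mL=-30/181 → turn -1·90°
n=4: pose=(-6,4,E); sL=5/6, sR=15/13; mL=25/156, mR=-10/39; mL+mR=-5/52 → advance -1; mR−mL=-5/12 → turn -1·90°
n=5: pose=(-7,4,S); sL=12/17, sR=12/25; mL=-48/425, mR=-198/425; mL+mR=-246/425 → advance -1; mR−mL=-6/17 → turn -1·90°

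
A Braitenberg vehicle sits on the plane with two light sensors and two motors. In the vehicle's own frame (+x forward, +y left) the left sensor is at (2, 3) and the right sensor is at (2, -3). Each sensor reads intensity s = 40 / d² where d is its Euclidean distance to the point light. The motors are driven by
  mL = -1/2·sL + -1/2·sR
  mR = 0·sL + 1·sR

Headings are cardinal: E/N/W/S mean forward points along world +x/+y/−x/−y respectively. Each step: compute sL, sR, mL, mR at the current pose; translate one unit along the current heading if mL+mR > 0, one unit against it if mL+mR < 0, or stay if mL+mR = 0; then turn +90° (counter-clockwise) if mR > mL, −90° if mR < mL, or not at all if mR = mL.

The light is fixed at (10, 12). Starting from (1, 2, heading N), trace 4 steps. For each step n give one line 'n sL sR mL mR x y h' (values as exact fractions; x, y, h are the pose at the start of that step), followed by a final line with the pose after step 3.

n=0: pose=(1,2,N); sL=5/26, sR=2/5; mL=-77/260, mR=2/5; mL+mR=27/260 → advance +1; mR−mL=181/260 → turn +1·90°
n=1: pose=(1,3,W); sL=8/53, sR=40/157; mL=-1688/8321, mR=40/157; mL+mR=432/8321 → advance +1; mR−mL=3808/8321 → turn +1·90°
n=2: pose=(0,3,S); sL=4/17, sR=4/29; mL=-92/493, mR=4/29; mL+mR=-24/493 → advance -1; mR−mL=160/493 → turn +1·90°
n=3: pose=(0,4,E); sL=40/89, sR=8/37; mL=-1096/3293, mR=8/37; mL+mR=-384/3293 → advance -1; mR−mL=1808/3293 → turn +1·90°

0 5/26 2/5 -77/260 2/5 1 2 N
1 8/53 40/157 -1688/8321 40/157 1 3 W
2 4/17 4/29 -92/493 4/29 0 3 S
3 40/89 8/37 -1096/3293 8/37 0 4 E
final -1 4 N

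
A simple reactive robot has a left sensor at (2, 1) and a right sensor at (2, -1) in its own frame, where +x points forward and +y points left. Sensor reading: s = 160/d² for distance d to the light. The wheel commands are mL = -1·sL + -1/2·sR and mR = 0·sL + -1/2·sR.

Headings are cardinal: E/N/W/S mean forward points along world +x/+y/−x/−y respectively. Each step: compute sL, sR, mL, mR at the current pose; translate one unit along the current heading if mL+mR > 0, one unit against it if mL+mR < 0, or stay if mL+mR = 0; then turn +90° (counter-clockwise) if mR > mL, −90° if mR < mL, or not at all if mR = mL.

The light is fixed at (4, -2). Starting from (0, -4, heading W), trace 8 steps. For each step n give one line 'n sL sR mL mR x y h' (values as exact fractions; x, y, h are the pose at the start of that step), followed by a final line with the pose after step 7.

n=0: pose=(0,-4,W); sL=32/9, sR=160/37; mL=-1904/333, mR=-80/37; mL+mR=-2624/333 → advance -1; mR−mL=32/9 → turn +1·90°
n=1: pose=(1,-4,S); sL=8, sR=5; mL=-21/2, mR=-5/2; mL+mR=-13 → advance -1; mR−mL=8 → turn +1·90°
n=2: pose=(1,-3,E); sL=160, sR=32; mL=-176, mR=-16; mL+mR=-192 → advance -1; mR−mL=160 → turn +1·90°
n=3: pose=(0,-3,N); sL=80/13, sR=16; mL=-184/13, mR=-8; mL+mR=-288/13 → advance -1; mR−mL=80/13 → turn +1·90°
n=4: pose=(0,-4,W); sL=32/9, sR=160/37; mL=-1904/333, mR=-80/37; mL+mR=-2624/333 → advance -1; mR−mL=32/9 → turn +1·90°
n=5: pose=(1,-4,S); sL=8, sR=5; mL=-21/2, mR=-5/2; mL+mR=-13 → advance -1; mR−mL=8 → turn +1·90°
n=6: pose=(1,-3,E); sL=160, sR=32; mL=-176, mR=-16; mL+mR=-192 → advance -1; mR−mL=160 → turn +1·90°
n=7: pose=(0,-3,N); sL=80/13, sR=16; mL=-184/13, mR=-8; mL+mR=-288/13 → advance -1; mR−mL=80/13 → turn +1·90°

0 32/9 160/37 -1904/333 -80/37 0 -4 W
1 8 5 -21/2 -5/2 1 -4 S
2 160 32 -176 -16 1 -3 E
3 80/13 16 -184/13 -8 0 -3 N
4 32/9 160/37 -1904/333 -80/37 0 -4 W
5 8 5 -21/2 -5/2 1 -4 S
6 160 32 -176 -16 1 -3 E
7 80/13 16 -184/13 -8 0 -3 N
final 0 -4 W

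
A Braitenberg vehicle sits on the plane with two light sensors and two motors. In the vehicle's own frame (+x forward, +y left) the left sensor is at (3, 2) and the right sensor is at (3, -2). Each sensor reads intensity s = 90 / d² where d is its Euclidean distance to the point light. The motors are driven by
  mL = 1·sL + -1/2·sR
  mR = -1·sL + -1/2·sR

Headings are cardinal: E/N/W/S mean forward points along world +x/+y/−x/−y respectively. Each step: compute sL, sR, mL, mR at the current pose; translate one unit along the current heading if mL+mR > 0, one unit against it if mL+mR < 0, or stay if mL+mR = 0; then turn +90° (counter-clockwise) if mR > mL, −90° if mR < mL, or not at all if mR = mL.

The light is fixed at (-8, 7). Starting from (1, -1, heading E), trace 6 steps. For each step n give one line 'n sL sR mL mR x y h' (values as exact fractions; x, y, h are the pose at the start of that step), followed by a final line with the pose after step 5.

0 1/2 45/122 77/244 -167/244 1 -1 E
1 90/221 90/157 4185/34697 -24075/34697 0 -1 S
2 45/53 9/5 -27/530 -927/530 0 0 W
3 18/13 90/137 1881/1781 -3051/1781 1 0 N
4 1/2 45/122 77/244 -167/244 1 -1 E
5 90/221 90/157 4185/34697 -24075/34697 0 -1 S
final 0 0 W

n=0: pose=(1,-1,E); sL=1/2, sR=45/122; mL=77/244, mR=-167/244; mL+mR=-45/122 → advance -1; mR−mL=-1 → turn -1·90°
n=1: pose=(0,-1,S); sL=90/221, sR=90/157; mL=4185/34697, mR=-24075/34697; mL+mR=-90/157 → advance -1; mR−mL=-180/221 → turn -1·90°
n=2: pose=(0,0,W); sL=45/53, sR=9/5; mL=-27/530, mR=-927/530; mL+mR=-9/5 → advance -1; mR−mL=-90/53 → turn -1·90°
n=3: pose=(1,0,N); sL=18/13, sR=90/137; mL=1881/1781, mR=-3051/1781; mL+mR=-90/137 → advance -1; mR−mL=-36/13 → turn -1·90°
n=4: pose=(1,-1,E); sL=1/2, sR=45/122; mL=77/244, mR=-167/244; mL+mR=-45/122 → advance -1; mR−mL=-1 → turn -1·90°
n=5: pose=(0,-1,S); sL=90/221, sR=90/157; mL=4185/34697, mR=-24075/34697; mL+mR=-90/157 → advance -1; mR−mL=-180/221 → turn -1·90°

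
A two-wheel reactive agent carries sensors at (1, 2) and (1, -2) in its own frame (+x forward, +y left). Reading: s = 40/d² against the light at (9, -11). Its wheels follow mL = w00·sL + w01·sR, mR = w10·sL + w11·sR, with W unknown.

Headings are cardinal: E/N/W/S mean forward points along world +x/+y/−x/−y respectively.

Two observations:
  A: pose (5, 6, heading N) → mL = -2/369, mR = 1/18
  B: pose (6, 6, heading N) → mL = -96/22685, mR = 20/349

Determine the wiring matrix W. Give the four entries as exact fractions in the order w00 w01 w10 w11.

1/2 -1/2 1/2 0

obs A: pose=(5,6,N) → sL=1/9, sR=5/41, mL=-2/369, mR=1/18
obs B: pose=(6,6,N) → sL=40/349, sR=8/65, mL=-96/22685, mR=20/349
sensor matrix S = [[1/9, 5/41], [40/349, 8/65]]; det S = -2528/8370765
solve [mL_A; mL_B] = S·[w00; w01] and [mR_A; mR_B] = S·[w10; w11]:
  w00 = 1/2, w01 = -1/2, w10 = 1/2, w11 = 0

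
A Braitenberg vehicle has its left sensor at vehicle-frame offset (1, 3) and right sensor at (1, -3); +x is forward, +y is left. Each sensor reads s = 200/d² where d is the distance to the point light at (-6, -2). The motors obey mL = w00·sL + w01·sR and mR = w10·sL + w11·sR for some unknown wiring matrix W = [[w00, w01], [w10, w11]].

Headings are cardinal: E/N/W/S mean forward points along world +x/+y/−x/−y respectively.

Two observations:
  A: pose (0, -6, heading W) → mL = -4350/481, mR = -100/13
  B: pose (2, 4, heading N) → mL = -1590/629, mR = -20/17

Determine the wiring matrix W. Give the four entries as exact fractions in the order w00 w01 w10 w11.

obs A: pose=(0,-6,W) → sL=100/37, sR=100/13, mL=-4350/481, mR=-100/13
obs B: pose=(2,4,N) → sL=100/37, sR=20/17, mL=-1590/629, mR=-20/17
sensor matrix S = [[100/37, 100/13], [100/37, 20/17]]; det S = -144000/8177
solve [mL_A; mL_B] = S·[w00; w01] and [mR_A; mR_B] = S·[w10; w11]:
  w00 = -1/2, w01 = -1, w10 = 0, w11 = -1

-1/2 -1 0 -1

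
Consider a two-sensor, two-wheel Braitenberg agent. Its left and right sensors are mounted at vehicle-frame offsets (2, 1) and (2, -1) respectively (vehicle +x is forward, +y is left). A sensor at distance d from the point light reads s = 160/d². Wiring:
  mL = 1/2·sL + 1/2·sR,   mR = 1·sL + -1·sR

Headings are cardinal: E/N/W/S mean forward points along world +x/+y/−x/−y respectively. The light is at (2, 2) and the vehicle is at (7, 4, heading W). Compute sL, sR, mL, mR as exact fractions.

16 80/9 112/9 64/9

left sensor world pos  = (5, 3); dL² = 10
right sensor world pos = (5, 5); dR² = 18
sL = 160/10 = 16
sR = 160/18 = 80/9
mL = 1/2·sL + 1/2·sR = 112/9
mR = 1·sL + -1·sR = 64/9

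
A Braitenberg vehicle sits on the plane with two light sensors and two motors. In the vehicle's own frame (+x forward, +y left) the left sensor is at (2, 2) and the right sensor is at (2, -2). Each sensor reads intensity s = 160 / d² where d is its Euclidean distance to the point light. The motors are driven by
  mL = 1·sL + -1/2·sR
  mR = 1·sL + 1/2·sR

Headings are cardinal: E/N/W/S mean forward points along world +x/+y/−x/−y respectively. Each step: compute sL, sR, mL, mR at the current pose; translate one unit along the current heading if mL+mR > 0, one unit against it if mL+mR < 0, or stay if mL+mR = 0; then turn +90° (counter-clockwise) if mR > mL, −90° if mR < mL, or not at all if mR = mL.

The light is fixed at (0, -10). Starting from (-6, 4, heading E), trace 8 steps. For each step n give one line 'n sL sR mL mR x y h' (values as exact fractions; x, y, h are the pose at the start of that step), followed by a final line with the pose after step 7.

0 10/17 1 3/34 37/34 -6 4 E
1 32/61 32/53 720/3233 2672/3233 -5 4 N
2 80/109 80/169 9160/18421 17880/18421 -5 5 W
3 32/37 160/233 4496/8621 10416/8621 -6 5 S
4 10/17 1 3/34 37/34 -6 4 E
5 32/61 32/53 720/3233 2672/3233 -5 4 N
6 80/109 80/169 9160/18421 17880/18421 -5 5 W
7 32/37 160/233 4496/8621 10416/8621 -6 5 S
final -6 4 E

n=0: pose=(-6,4,E); sL=10/17, sR=1; mL=3/34, mR=37/34; mL+mR=20/17 → advance +1; mR−mL=1 → turn +1·90°
n=1: pose=(-5,4,N); sL=32/61, sR=32/53; mL=720/3233, mR=2672/3233; mL+mR=64/61 → advance +1; mR−mL=32/53 → turn +1·90°
n=2: pose=(-5,5,W); sL=80/109, sR=80/169; mL=9160/18421, mR=17880/18421; mL+mR=160/109 → advance +1; mR−mL=80/169 → turn +1·90°
n=3: pose=(-6,5,S); sL=32/37, sR=160/233; mL=4496/8621, mR=10416/8621; mL+mR=64/37 → advance +1; mR−mL=160/233 → turn +1·90°
n=4: pose=(-6,4,E); sL=10/17, sR=1; mL=3/34, mR=37/34; mL+mR=20/17 → advance +1; mR−mL=1 → turn +1·90°
n=5: pose=(-5,4,N); sL=32/61, sR=32/53; mL=720/3233, mR=2672/3233; mL+mR=64/61 → advance +1; mR−mL=32/53 → turn +1·90°
n=6: pose=(-5,5,W); sL=80/109, sR=80/169; mL=9160/18421, mR=17880/18421; mL+mR=160/109 → advance +1; mR−mL=80/169 → turn +1·90°
n=7: pose=(-6,5,S); sL=32/37, sR=160/233; mL=4496/8621, mR=10416/8621; mL+mR=64/37 → advance +1; mR−mL=160/233 → turn +1·90°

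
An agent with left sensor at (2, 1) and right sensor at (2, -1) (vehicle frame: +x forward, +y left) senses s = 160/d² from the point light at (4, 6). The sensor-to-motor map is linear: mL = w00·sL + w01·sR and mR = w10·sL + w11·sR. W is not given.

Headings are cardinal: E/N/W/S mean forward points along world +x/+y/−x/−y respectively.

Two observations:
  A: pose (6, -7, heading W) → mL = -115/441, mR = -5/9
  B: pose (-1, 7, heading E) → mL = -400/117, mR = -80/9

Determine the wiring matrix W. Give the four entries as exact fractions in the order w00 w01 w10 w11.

obs A: pose=(6,-7,W) → sL=40/49, sR=10/9, mL=-115/441, mR=-5/9
obs B: pose=(-1,7,E) → sL=160/13, sR=160/9, mL=-400/117, mR=-80/9
sensor matrix S = [[40/49, 10/9], [160/13, 160/9]]; det S = 1600/1911
solve [mL_A; mL_B] = S·[w00; w01] and [mR_A; mR_B] = S·[w10; w11]:
  w00 = -1, w01 = 1/2, w10 = 0, w11 = -1/2

-1 1/2 0 -1/2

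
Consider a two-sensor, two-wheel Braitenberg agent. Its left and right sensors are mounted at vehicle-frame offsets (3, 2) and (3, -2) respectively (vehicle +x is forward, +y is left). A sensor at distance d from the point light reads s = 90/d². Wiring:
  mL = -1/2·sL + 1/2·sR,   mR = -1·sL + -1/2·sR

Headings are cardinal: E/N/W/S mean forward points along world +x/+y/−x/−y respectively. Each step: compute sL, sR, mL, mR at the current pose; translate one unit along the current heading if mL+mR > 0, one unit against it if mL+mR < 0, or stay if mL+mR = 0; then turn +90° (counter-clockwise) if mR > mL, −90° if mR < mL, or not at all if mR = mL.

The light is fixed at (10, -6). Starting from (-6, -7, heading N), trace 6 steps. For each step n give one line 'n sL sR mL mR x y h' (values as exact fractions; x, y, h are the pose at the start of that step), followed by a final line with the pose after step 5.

0 45/164 9/20 18/205 -819/1640 -6 -7 N
1 90/169 18/37 -144/6253 -4851/6253 -6 -8 E
2 9/25 45/193 -306/4825 -4599/9650 -7 -8 S
3 90/409 90/401 360/164009 -54495/164009 -7 -7 W
4 45/164 9/20 18/205 -819/1640 -6 -7 N
5 90/169 18/37 -144/6253 -4851/6253 -6 -8 E
final -7 -8 S

n=0: pose=(-6,-7,N); sL=45/164, sR=9/20; mL=18/205, mR=-819/1640; mL+mR=-135/328 → advance -1; mR−mL=-963/1640 → turn -1·90°
n=1: pose=(-6,-8,E); sL=90/169, sR=18/37; mL=-144/6253, mR=-4851/6253; mL+mR=-135/169 → advance -1; mR−mL=-4707/6253 → turn -1·90°
n=2: pose=(-7,-8,S); sL=9/25, sR=45/193; mL=-306/4825, mR=-4599/9650; mL+mR=-27/50 → advance -1; mR−mL=-3987/9650 → turn -1·90°
n=3: pose=(-7,-7,W); sL=90/409, sR=90/401; mL=360/164009, mR=-54495/164009; mL+mR=-135/409 → advance -1; mR−mL=-54855/164009 → turn -1·90°
n=4: pose=(-6,-7,N); sL=45/164, sR=9/20; mL=18/205, mR=-819/1640; mL+mR=-135/328 → advance -1; mR−mL=-963/1640 → turn -1·90°
n=5: pose=(-6,-8,E); sL=90/169, sR=18/37; mL=-144/6253, mR=-4851/6253; mL+mR=-135/169 → advance -1; mR−mL=-4707/6253 → turn -1·90°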